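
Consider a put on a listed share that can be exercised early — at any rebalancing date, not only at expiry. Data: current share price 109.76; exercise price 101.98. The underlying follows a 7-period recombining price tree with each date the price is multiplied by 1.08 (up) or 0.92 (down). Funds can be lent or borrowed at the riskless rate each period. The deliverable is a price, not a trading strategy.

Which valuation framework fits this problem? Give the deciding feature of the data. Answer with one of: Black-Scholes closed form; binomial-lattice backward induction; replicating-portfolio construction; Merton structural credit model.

framework: binomial-lattice backward induction

Key observation: an American put (K = 101.98, S₀ = 109.76) on a 7-date tree has no closed form — the optimal stopping decision is embedded and must be resolved recursively from expiry.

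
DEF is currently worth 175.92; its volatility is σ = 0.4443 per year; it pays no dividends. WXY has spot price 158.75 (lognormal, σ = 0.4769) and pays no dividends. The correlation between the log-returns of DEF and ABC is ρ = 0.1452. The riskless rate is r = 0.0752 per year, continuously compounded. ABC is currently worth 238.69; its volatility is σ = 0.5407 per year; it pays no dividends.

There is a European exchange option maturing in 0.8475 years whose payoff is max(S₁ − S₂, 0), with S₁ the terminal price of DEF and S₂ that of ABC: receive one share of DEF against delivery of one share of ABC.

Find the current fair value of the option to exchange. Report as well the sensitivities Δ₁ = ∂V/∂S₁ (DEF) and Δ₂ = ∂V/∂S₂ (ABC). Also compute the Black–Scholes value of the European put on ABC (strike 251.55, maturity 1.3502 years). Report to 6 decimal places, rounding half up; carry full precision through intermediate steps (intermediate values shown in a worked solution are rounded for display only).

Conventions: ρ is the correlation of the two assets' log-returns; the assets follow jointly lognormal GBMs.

exchange price = 23.217840
Δ1 = 0.415608
Δ2 = -0.209041
price(ABC put K=251.55) = 51.904510

σ_eff = √(σ₁² + σ₂² − 2ρσ₁σ₂) = √(0.4443² + 0.5407² − 2·0.1452·0.4443·0.5407) = 0.648070
d₁ = (ln(S₁/S₂) + (q₂ − q₁ + σ_eff²/2)T) / (σ_eff√T) = (ln(175.92/238.69) + (0.0 − 0.0 + 0.209998)·0.8475) / 0.596612 = -0.213142
d₂ = d₁ − σ_eff√T = -0.213142 − 0.596612 = -0.809754
N(d₁) = 0.415608,  N(d₂) = 0.209041
V = S₁·e^{−q₁T}·N(d₁) − S₂·e^{−q₂T}·N(d₂) = 73.113757 − 49.895917 = 23.217840
Δ₁ = e^{−q₁T}·N(d₁) = 0.415608;  Δ₂ = −e^{−q₂T}·N(d₂) = -0.209041
[vanilla: ABC put K=251.55]
σ√T = 0.5407·√1.3502 = 0.628283
d₁ = (ln(S/K) + (r+σ²/2)T) / (σ√T) = (ln(238.69/251.55) + (0.0752+0.5407²/2)·1.3502) / 0.628283 = (-0.052476 + 0.298905) / 0.628283 = 0.392226
d₂ = d₁ − σ√T = 0.392226 − 0.628283 = -0.236058
e^{−rT} = 0.903450
N(−d₁) = 0.347446,  N(−d₂) = 0.593306
price = K·e^{−rT}·N(−d₂) − S·N(−d₁) = 134.836335 − 82.931826 = 51.904510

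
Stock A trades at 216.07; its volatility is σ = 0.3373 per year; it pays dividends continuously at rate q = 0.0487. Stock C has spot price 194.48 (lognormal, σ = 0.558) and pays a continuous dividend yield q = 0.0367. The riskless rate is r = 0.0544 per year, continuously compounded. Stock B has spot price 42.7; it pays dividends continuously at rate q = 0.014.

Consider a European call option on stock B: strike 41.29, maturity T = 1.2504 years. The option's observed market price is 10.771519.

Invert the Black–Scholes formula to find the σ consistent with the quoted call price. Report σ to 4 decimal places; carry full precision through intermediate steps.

At σ = 0.5068 the Black–Scholes value reproduces the quote:
σ√T = 0.5068·√1.2504 = 0.566710
d₁ = (ln(S/K) + (r−q+σ²/2)T) / (σ√T) = (ln(42.7/41.29) + (0.0544−0.014+0.5068²/2)·1.2504) / 0.566710 = (0.033579 + 0.211096) / 0.566710 = 0.431746
d₂ = d₁ − σ√T = 0.431746 − 0.566710 = -0.134964
e^{−rT} = 0.934240
e^{−qT} = 0.982647
N(d₁) = 0.667037,  N(d₂) = 0.446320
V = S·e^{−qT}·N(d₁) − K·e^{−rT}·N(d₂) = 27.988218 − 17.216699 = 10.771519 (the observed quote) — the price is monotone increasing in volatility, hence this σ is the only solution

sigma = 0.5068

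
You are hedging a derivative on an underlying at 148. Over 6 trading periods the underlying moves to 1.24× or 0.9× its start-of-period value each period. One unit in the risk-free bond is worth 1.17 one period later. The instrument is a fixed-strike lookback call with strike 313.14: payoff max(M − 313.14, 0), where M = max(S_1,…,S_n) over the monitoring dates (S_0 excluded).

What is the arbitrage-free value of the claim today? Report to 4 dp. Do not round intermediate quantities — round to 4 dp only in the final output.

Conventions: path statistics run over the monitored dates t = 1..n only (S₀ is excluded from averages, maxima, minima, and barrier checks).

price = 35.1371

Under the martingale measure an up-move has probability p* = 0.7941; value the claim as the probability-weighted average of per-path payoffs, discounted 6 periods at R = 1.17.
Enumerate all 2^6 = 64 price paths (U = up ×1.24, D = down ×0.9); each path with k up-moves has probability p*^k·(1−p*)^(6−k).
DDDDDD: M=133.2000, payoff=0.0000, prob=0.000076
UDDDDD: M=183.5200, payoff=0.0000, prob=0.000294
DUDDDD: M=165.1680, payoff=0.0000, prob=0.000294
UUDDDD: M=227.5648, payoff=0.0000, prob=0.001133
DDUDDD: M=148.6512, payoff=0.0000, prob=0.000294
UDUDDD: M=204.8083, payoff=0.0000, prob=0.001133
DUUDDD: M=204.8083, payoff=0.0000, prob=0.001133
UUUDDD: M=282.1804, payoff=0.0000, prob=0.004370
DDDUDD: M=133.7861, payoff=0.0000, prob=0.000294
UDDUDD: M=184.3275, payoff=0.0000, prob=0.001133
DUDUDD: M=184.3275, payoff=0.0000, prob=0.001133
UUDUDD: M=253.9623, payoff=0.0000, prob=0.004370
DDUUDD: M=184.3275, payoff=0.0000, prob=0.001133
UDUUDD: M=253.9623, payoff=0.0000, prob=0.004370
DUUUDD: M=253.9623, payoff=0.0000, prob=0.004370
UUUUDD: M=349.9036, payoff=36.7636, prob=0.016857
DDDDUD: M=133.2000, payoff=0.0000, prob=0.000294
UDDDUD: M=183.5200, payoff=0.0000, prob=0.001133
DUDDUD: M=165.8947, payoff=0.0000, prob=0.001133
UUDDUD: M=228.5661, payoff=0.0000, prob=0.004370
DDUDUD: M=165.8947, payoff=0.0000, prob=0.001133
UDUDUD: M=228.5661, payoff=0.0000, prob=0.004370
DUUDUD: M=228.5661, payoff=0.0000, prob=0.004370
UUUDUD: M=314.9133, payoff=1.7733, prob=0.016857
DDDUUD: M=165.8947, payoff=0.0000, prob=0.001133
UDDUUD: M=228.5661, payoff=0.0000, prob=0.004370
DUDUUD: M=228.5661, payoff=0.0000, prob=0.004370
UUDUUD: M=314.9133, payoff=1.7733, prob=0.016857
DDUUUD: M=228.5661, payoff=0.0000, prob=0.004370
UDUUUD: M=314.9133, payoff=1.7733, prob=0.016857
DUUUUD: M=314.9133, payoff=1.7733, prob=0.016857
UUUUUD: M=433.8805, payoff=120.7405, prob=0.065019
DDDDDU: M=133.2000, payoff=0.0000, prob=0.000294
UDDDDU: M=183.5200, payoff=0.0000, prob=0.001133
DUDDDU: M=165.1680, payoff=0.0000, prob=0.001133
UUDDDU: M=227.5648, payoff=0.0000, prob=0.004370
DDUDDU: M=149.3053, payoff=0.0000, prob=0.001133
UDUDDU: M=205.7095, payoff=0.0000, prob=0.004370
DUUDDU: M=205.7095, payoff=0.0000, prob=0.004370
UUUDDU: M=283.4219, payoff=0.0000, prob=0.016857
DDDUDU: M=149.3053, payoff=0.0000, prob=0.001133
UDDUDU: M=205.7095, payoff=0.0000, prob=0.004370
DUDUDU: M=205.7095, payoff=0.0000, prob=0.004370
UUDUDU: M=283.4219, payoff=0.0000, prob=0.016857
DDUUDU: M=205.7095, payoff=0.0000, prob=0.004370
UDUUDU: M=283.4219, payoff=0.0000, prob=0.016857
DUUUDU: M=283.4219, payoff=0.0000, prob=0.016857
UUUUDU: M=390.4925, payoff=77.3525, prob=0.065019
DDDDUU: M=149.3053, payoff=0.0000, prob=0.001133
UDDDUU: M=205.7095, payoff=0.0000, prob=0.004370
DUDDUU: M=205.7095, payoff=0.0000, prob=0.004370
UUDDUU: M=283.4219, payoff=0.0000, prob=0.016857
DDUDUU: M=205.7095, payoff=0.0000, prob=0.004370
UDUDUU: M=283.4219, payoff=0.0000, prob=0.016857
DUUDUU: M=283.4219, payoff=0.0000, prob=0.016857
UUUDUU: M=390.4925, payoff=77.3525, prob=0.065019
DDDUUU: M=205.7095, payoff=0.0000, prob=0.004370
UDDUUU: M=283.4219, payoff=0.0000, prob=0.016857
DUDUUU: M=283.4219, payoff=0.0000, prob=0.016857
UUDUUU: M=390.4925, payoff=77.3525, prob=0.065019
DDUUUU: M=283.4219, payoff=0.0000, prob=0.016857
UDUUUU: M=390.4925, payoff=77.3525, prob=0.065019
DUUUUU: M=390.4925, payoff=77.3525, prob=0.065019
UUUUUU: M=538.0118, payoff=224.8718, prob=0.250789
Price = Σ prob·payoff / R^6 = 90.132306 / 2.565164 = 35.1371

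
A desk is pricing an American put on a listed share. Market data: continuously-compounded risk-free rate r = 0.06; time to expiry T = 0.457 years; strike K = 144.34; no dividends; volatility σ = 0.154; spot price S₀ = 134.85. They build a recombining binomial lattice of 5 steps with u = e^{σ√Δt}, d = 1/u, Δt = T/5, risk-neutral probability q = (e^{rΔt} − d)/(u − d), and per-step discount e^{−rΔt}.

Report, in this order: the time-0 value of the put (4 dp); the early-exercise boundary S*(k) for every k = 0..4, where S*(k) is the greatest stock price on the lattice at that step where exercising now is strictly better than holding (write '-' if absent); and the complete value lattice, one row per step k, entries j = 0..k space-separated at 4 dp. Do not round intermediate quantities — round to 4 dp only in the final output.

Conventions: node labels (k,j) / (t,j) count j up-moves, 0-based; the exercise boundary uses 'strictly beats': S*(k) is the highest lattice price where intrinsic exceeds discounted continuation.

Δt=0.09140, u=1.04766, d=0.95451, q=0.54740, disc=e^(-rΔt)=0.99453
k=5 terminal: V=max(K-S,0) → 37.4956 27.0688 15.6244 3.0632 0.0000 0.0000
k=4: j=0 S=111.9364 intr=32.4036 cont=31.6142 V=32.4036[EX]; j=1 S=122.8602 intr=21.4798 cont=20.6904 V=21.4798[EX]; j=2 S=134.8500 intr=9.4900 cont=8.7006 V=9.4900[EX]; j=3 S=148.0099 intr=0.0000 cont=1.3788 V=1.3788[hold]; j=4 S=162.4540 intr=0.0000 cont=0.0000 V=0.0000[hold]  S*(4)=134.8500
k=3: j=0 S=117.2712 intr=27.0688 cont=26.2794 V=27.0688[EX]; j=1 S=128.7156 intr=15.6244 cont=14.8350 V=15.6244[EX]; j=2 S=141.2768 intr=3.0632 cont=5.0224 V=5.0224[hold]; j=3 S=155.0638 intr=0.0000 cont=0.6207 V=0.6207[hold]  S*(3)=128.7156
k=2: j=0 S=122.8602 intr=21.4798 cont=20.6904 V=21.4798[EX]; j=1 S=134.8500 intr=9.4900 cont=9.7672 V=9.7672[hold]; j=2 S=148.0099 intr=0.0000 cont=2.5986 V=2.5986[hold]  S*(2)=122.8602
k=1: j=0 S=128.7156 intr=15.6244 cont=14.9859 V=15.6244[EX]; j=1 S=141.2768 intr=3.0632 cont=5.8111 V=5.8111[hold]  S*(1)=128.7156
k=0: j=0 S=134.8500 intr=9.4900 cont=10.1966 V=10.1966[hold]  S*(0)=-

price = 10.1966
boundary = - 128.7156 122.8602 128.7156 134.8500
tree:
10.1966
15.6244 5.8111
21.4798 9.7672 2.5986
27.0688 15.6244 5.0224 0.6207
32.4036 21.4798 9.4900 1.3788 0.0000
37.4956 27.0688 15.6244 3.0632 0.0000 0.0000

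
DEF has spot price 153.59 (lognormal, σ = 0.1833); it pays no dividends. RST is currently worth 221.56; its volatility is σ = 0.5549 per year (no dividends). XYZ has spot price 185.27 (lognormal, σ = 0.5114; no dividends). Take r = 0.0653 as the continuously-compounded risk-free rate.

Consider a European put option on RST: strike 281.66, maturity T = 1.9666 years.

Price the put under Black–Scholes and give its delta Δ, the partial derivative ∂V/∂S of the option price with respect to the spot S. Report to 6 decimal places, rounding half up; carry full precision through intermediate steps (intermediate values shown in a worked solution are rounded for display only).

price = 84.815053
Δ = -0.402963

σ√T = 0.5549·√1.9666 = 0.778167
d₁ = (ln(S/K) + (r+σ²/2)T) / (σ√T) = (ln(221.56/281.66) + (0.0653+0.5549²/2)·1.9666) / 0.778167 = (-0.240007 + 0.431191) / 0.778167 = 0.245685
d₂ = d₁ − σ√T = 0.245685 − 0.778167 = -0.532482
e^{−rT} = 0.879485
N(−d₁) = 0.402963,  N(−d₂) = 0.702804
Put price V = K·e^{−rT}·N(−d₂) − S·N(−d₁) = 174.095582 − 89.280529 = 84.815053
Δ = −N(−d₁) = -0.402963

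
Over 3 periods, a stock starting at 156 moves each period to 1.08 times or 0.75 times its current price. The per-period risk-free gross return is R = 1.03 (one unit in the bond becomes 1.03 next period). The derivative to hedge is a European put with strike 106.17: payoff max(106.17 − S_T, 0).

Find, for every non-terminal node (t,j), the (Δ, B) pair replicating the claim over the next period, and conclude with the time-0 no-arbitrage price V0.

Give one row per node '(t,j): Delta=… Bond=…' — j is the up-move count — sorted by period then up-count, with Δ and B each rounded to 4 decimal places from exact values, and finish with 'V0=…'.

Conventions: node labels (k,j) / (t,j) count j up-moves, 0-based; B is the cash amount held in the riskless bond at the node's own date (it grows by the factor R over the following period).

Since d<R<u, set p* = (R−d)/(u−d) = 0.8485; price each node as the discounted p*-expectation of its children.
Payoffs at expiry: V(3,0)=40.3575, V(3,1)=11.4000, V(3,2)=0.0000, V(3,3)=0.0000
  t=2,j=0: stock 87.7500 → up 94.7700 (V=11.4000), down 65.8125 (V=40.3575). Price 15.3277; hedge Δ=-1.0000, bond B=103.0777.
  t=2,j=1: stock 126.3600 → up 136.4688 (V=0.0000), down 94.7700 (V=11.4000). Price 1.6770; hedge Δ=-0.2734, bond B=36.2224.
  t=2,j=2: stock 181.9584 → up 196.5151 (V=0.0000), down 136.4688 (V=0.0000). Price 0.0000; hedge Δ=0.0000, bond B=0.0000.
  t=1,j=0: stock 117.0000 → up 126.3600 (V=1.6770), down 87.7500 (V=15.3277). Price 3.6362; hedge Δ=-0.3536, bond B=45.0019.
  t=1,j=1: stock 168.4800 → up 181.9584 (V=0.0000), down 126.3600 (V=1.6770). Price 0.2467; hedge Δ=-0.0302, bond B=5.3284.
  t=0,j=0: stock 156.0000 → up 168.4800 (V=0.2467), down 117.0000 (V=3.6362). Price 0.7381; hedge Δ=-0.0658, bond B=11.0093.
Check: Δ(0,0)·S0 + B(0,0) = 0.7381 = V0.

(0,0): Delta=-0.0658 Bond=11.0093
(1,0): Delta=-0.3536 Bond=45.0019
(1,1): Delta=-0.0302 Bond=5.3284
(2,0): Delta=-1.0000 Bond=103.0777
(2,1): Delta=-0.2734 Bond=36.2224
(2,2): Delta=0.0000 Bond=0.0000
V0=0.7381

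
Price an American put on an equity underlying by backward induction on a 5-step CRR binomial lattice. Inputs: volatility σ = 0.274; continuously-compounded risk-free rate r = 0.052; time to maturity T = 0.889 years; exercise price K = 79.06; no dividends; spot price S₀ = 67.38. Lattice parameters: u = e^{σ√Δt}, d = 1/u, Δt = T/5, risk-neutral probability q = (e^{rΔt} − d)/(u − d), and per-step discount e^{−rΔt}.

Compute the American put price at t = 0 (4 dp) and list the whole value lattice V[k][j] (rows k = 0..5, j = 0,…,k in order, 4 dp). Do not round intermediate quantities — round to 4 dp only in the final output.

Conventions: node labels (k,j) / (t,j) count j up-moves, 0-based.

price = 13.1958
tree:
13.1958
19.0319 7.8564
25.5817 12.5071 3.5532
31.4168 19.0319 6.4968 0.8038
36.6152 25.5817 11.6800 1.6598 0.0000
41.2464 31.4168 19.0319 3.4277 0.0000 0.0000

params: Δt=0.17780 u=1.12247 d=0.89089 q=0.51126 e^(-rΔt)=0.99080
t_5 payoffs: 41.2464 31.4168 19.0319 3.4277 0.0000 0.0000
k=4: node(4,0) S=42.4448 payoff=36.6152 vs cont=35.8876 → 36.6152 [stop]  node(4,1) S=53.4783 payoff=25.5817 vs cont=24.8541 → 25.5817 [stop]  node(4,2) S=67.3800 payoff=11.6800 vs cont=10.9524 → 11.6800 [stop]  node(4,3) S=84.8954 payoff=0.0000 vs cont=1.6598 → 1.6598 [wait]  node(4,4) S=106.9639 payoff=0.0000 vs cont=0.0000 → 0.0000 [wait]
k=3: node(3,0) S=47.6432 payoff=31.4168 vs cont=30.6892 → 31.4168 [stop]  node(3,1) S=60.0281 payoff=19.0319 vs cont=18.3043 → 19.0319 [stop]  node(3,2) S=75.6323 payoff=3.4277 vs cont=6.4968 → 6.4968 [wait]  node(3,3) S=95.2929 payoff=0.0000 vs cont=0.8038 → 0.8038 [wait]
k=2: node(2,0) S=53.4783 payoff=25.5817 vs cont=24.8541 → 25.5817 [stop]  node(2,1) S=67.3800 payoff=11.6800 vs cont=12.5071 → 12.5071 [wait]  node(2,2) S=84.8954 payoff=0.0000 vs cont=3.5532 → 3.5532 [wait]
k=1: node(1,0) S=60.0281 payoff=19.0319 vs cont=18.7233 → 19.0319 [stop]  node(1,1) S=75.6323 payoff=3.4277 vs cont=7.8564 → 7.8564 [wait]
k=0: node(0,0) S=67.3800 payoff=11.6800 vs cont=13.1958 → 13.1958 [wait]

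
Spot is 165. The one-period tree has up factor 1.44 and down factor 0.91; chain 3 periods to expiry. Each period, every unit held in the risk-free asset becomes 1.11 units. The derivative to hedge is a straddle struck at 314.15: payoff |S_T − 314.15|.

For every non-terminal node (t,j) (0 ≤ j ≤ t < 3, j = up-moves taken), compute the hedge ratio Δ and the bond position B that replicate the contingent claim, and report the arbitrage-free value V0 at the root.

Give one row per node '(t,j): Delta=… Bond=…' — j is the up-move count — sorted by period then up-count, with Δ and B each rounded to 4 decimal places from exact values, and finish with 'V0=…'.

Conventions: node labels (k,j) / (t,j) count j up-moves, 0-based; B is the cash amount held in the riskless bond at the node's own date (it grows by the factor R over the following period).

Arbitrage-free pricing uses the up-move probability p* = (R−d)/(u−d) = 0.3774, discounting each step at R = 1.11.
Expiry values: V(3,0)=189.8108, V(3,1)=117.3934, V(3,2)=2.7990, V(3,3)=178.5374
  t=2,j=0: stock 136.6365 → up 196.7566 (V=117.3934), down 124.3392 (V=189.8108). Price 146.3815; hedge Δ=-1.0000, bond B=283.0180.
  t=2,j=1: stock 216.2160 → up 311.3510 (V=2.7990), down 196.7566 (V=117.3934). Price 66.8020; hedge Δ=-1.0000, bond B=283.0180.
  t=2,j=2: stock 342.1440 → up 492.6874 (V=178.5374), down 311.3510 (V=2.7990). Price 62.2661; hedge Δ=0.9691, bond B=-269.3158.
  t=1,j=0: stock 150.1500 → up 216.2160 (V=66.8020), down 136.6365 (V=146.3815). Price 104.8212; hedge Δ=-1.0000, bond B=254.9712.
  t=1,j=1: stock 237.6000 → up 342.1440 (V=62.2661), down 216.2160 (V=66.8020). Price 58.6399; hedge Δ=-0.0360, bond B=67.1983.
  t=0,j=0: stock 165.0000 → up 237.6000 (V=58.6399), down 150.1500 (V=104.8212). Price 78.7336; hedge Δ=-0.5281, bond B=165.8680.
Sanity check at the root: Δ(0,0)·S0 + B(0,0) reproduces V0 = 78.7336.

(0,0): Delta=-0.5281 Bond=165.8680
(1,0): Delta=-1.0000 Bond=254.9712
(1,1): Delta=-0.0360 Bond=67.1983
(2,0): Delta=-1.0000 Bond=283.0180
(2,1): Delta=-1.0000 Bond=283.0180
(2,2): Delta=0.9691 Bond=-269.3158
V0=78.7336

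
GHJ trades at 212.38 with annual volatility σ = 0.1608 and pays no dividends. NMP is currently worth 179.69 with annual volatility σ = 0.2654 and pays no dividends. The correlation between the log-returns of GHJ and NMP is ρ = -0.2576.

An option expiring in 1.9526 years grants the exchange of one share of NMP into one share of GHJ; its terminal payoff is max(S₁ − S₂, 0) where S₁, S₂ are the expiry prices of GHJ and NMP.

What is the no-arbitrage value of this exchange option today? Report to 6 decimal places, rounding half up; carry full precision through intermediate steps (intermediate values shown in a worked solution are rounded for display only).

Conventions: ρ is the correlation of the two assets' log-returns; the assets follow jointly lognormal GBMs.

exchange price = 55.750941

σ_eff = √(σ₁² + σ₂² − 2ρσ₁σ₂) = √(0.1608² + 0.2654² − 2·-0.2576·0.1608·0.2654) = 0.343920
d₁ = (ln(S₁/S₂) + (q₂ − q₁ + σ_eff²/2)T) / (σ_eff√T) = (ln(212.38/179.69) + (0.0 − 0.0 + 0.059140)·1.9526) / 0.480578 = 0.588087
d₂ = d₁ − σ_eff√T = 0.588087 − 0.480578 = 0.107509
N(d₁) = 0.721763,  N(d₂) = 0.542808
V = S₁·e^{−q₁T}·N(d₁) − S₂·e^{−q₂T}·N(d₂) = 153.288031 − 97.537089 = 55.750941
Key observation: the rate r is irrelevant here: denominating values in NMP turns the exchange into a ratio option on S₁/S₂, and discounting at r drops out.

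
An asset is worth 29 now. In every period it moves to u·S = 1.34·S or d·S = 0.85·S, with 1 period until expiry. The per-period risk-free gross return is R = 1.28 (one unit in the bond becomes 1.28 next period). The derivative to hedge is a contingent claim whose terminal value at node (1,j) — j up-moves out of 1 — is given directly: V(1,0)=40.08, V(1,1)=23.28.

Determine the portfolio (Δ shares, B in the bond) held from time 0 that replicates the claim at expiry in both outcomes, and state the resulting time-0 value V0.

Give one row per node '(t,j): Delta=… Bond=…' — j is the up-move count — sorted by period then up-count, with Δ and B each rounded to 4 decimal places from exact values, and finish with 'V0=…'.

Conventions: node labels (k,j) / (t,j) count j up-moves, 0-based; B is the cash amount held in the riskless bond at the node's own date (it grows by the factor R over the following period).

Risk-neutral probability p* = (R−d)/(u−d) = (1.28−0.85)/(1.34−0.85) = 0.8776.
Terminal payoffs: V(1,0)=40.0800, V(1,1)=23.2800
  t=0,j=0: stock 29.0000 → up 38.8600 (V=23.2800), down 24.6500 (V=40.0800). Price 19.7946; hedge Δ=-1.1823, bond B=54.0804.
Check: Δ(0,0)·S0 + B(0,0) = 19.7946 = V0.

(0,0): Delta=-1.1823 Bond=54.0804
V0=19.7946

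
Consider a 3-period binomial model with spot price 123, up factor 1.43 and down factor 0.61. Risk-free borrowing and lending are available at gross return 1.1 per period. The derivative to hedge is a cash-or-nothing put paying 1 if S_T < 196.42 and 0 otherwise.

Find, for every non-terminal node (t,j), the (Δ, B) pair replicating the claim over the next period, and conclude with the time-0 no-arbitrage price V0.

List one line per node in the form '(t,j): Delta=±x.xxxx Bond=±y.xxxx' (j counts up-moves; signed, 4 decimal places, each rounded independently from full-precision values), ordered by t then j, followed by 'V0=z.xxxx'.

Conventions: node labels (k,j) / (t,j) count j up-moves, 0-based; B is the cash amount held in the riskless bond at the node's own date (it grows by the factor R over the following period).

(0,0): Delta=-0.0029 Bond=0.9509
(1,0): Delta=0.0000 Bond=0.8264
(1,1): Delta=-0.0038 Bond=1.1938
(2,0): Delta=0.0000 Bond=0.9091
(2,1): Delta=0.0000 Bond=0.9091
(2,2): Delta=-0.0048 Bond=1.5854
V0=0.5910

Risk-neutral probability p* = (R−d)/(u−d) = (1.1−0.61)/(1.43−0.61) = 0.5976.
At maturity the claim pays: V(3,0)=1.0000, V(3,1)=1.0000, V(3,2)=1.0000, V(3,3)=0.0000
  t=2,j=0: stock 45.7683 → up 65.4487 (V=1.0000), down 27.9187 (V=1.0000). Price 0.9091; hedge Δ=0.0000, bond B=0.9091.
  t=2,j=1: stock 107.2929 → up 153.4288 (V=1.0000), down 65.4487 (V=1.0000). Price 0.9091; hedge Δ=0.0000, bond B=0.9091.
  t=2,j=2: stock 251.5227 → up 359.6775 (V=0.0000), down 153.4288 (V=1.0000). Price 0.3659; hedge Δ=-0.0048, bond B=1.5854.
  t=1,j=0: stock 75.0300 → up 107.2929 (V=0.9091), down 45.7683 (V=0.9091). Price 0.8264; hedge Δ=0.0000, bond B=0.8264.
  t=1,j=1: stock 175.8900 → up 251.5227 (V=0.3659), down 107.2929 (V=0.9091). Price 0.5313; hedge Δ=-0.0038, bond B=1.1938.
  t=0,j=0: stock 123.0000 → up 175.8900 (V=0.5313), down 75.0300 (V=0.8264). Price 0.5910; hedge Δ=-0.0029, bond B=0.9509.
As a check, the time-0 holding Δ(0,0)·S0 + B(0,0) comes to 0.5910 — exactly V0.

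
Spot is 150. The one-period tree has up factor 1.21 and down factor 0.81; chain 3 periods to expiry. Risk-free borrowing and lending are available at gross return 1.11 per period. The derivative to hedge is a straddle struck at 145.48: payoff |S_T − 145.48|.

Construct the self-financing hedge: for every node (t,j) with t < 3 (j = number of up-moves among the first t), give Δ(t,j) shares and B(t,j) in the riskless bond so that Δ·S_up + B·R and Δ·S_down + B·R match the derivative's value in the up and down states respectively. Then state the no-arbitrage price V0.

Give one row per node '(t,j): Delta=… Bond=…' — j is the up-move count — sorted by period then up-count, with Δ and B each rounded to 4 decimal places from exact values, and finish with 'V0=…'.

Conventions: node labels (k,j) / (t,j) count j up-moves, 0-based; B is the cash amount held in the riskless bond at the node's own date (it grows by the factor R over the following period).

Under the risk-neutral measure, an up-move has probability p* = (R−d)/(u−d) = 0.7500 and values discount at R = 1.11.
At maturity the claim pays: V(3,0)=65.7638, V(3,1)=26.3978, V(3,2)=32.4082, V(3,3)=120.2542
(2,0): S=98.4150. Δ = (V_up−V_dn)/(S_up−S_dn) = (26.3978−65.7638)/(119.0822−79.7162) = -1.0000. V = [p*·26.3978 + (1−p*)·65.7638]/1.11 = 32.6481. B = V − Δ·S = 131.0631.
(2,1): S=147.0150. Δ = (V_up−V_dn)/(S_up−S_dn) = (32.4082−26.3978)/(177.8882−119.0822) = 0.1022. V = [p*·32.4082 + (1−p*)·26.3978]/1.11 = 27.8429. B = V − Δ·S = 12.8171.
(2,2): S=219.6150. Δ = (V_up−V_dn)/(S_up−S_dn) = (120.2542−32.4082)/(265.7341−177.8881) = 1.0000. V = [p*·120.2542 + (1−p*)·32.4082]/1.11 = 88.5519. B = V − Δ·S = -131.0631.
(1,0): S=121.5000. Δ = (V_up−V_dn)/(S_up−S_dn) = (27.8429−32.6481)/(147.0150−98.4150) = -0.0989. V = [p*·27.8429 + (1−p*)·32.6481]/1.11 = 26.1659. B = V − Δ·S = 38.1789.
(1,1): S=181.5000. Δ = (V_up−V_dn)/(S_up−S_dn) = (88.5519−27.8429)/(219.6150−147.0150) = 0.8362. V = [p*·88.5519 + (1−p*)·27.8429]/1.11 = 66.1033. B = V − Δ·S = -85.6694.
(0,0): S=150.0000. Δ = (V_up−V_dn)/(S_up−S_dn) = (66.1033−26.1659)/(181.5000−121.5000) = 0.6656. V = [p*·66.1033 + (1−p*)·26.1659]/1.11 = 50.5576. B = V − Δ·S = -49.2859.
As a check, the time-0 holding Δ(0,0)·S0 + B(0,0) comes to 50.5576 — exactly V0.

(0,0): Delta=0.6656 Bond=-49.2859
(1,0): Delta=-0.0989 Bond=38.1789
(1,1): Delta=0.8362 Bond=-85.6694
(2,0): Delta=-1.0000 Bond=131.0631
(2,1): Delta=0.1022 Bond=12.8171
(2,2): Delta=1.0000 Bond=-131.0631
V0=50.5576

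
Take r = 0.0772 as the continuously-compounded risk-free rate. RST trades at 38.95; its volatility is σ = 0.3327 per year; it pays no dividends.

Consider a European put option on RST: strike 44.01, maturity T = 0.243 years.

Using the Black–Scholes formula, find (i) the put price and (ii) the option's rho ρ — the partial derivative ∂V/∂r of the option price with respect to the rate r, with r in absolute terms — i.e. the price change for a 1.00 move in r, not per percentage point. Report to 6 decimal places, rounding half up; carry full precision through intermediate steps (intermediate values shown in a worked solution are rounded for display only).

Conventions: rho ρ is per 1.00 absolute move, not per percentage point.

price = 5.319793
ρ = -7.996376

σ√T = 0.3327·√0.243 = 0.164005
d₁ = (ln(S/K) + (r+σ²/2)T) / (σ√T) = (ln(38.95/44.01) + (0.0772+0.3327²/2)·0.243) / 0.164005 = (-0.122138 + 0.032208) / 0.164005 = -0.548337
d₂ = d₁ − σ√T = -0.548337 − 0.164005 = -0.712341
e^{−rT} = 0.981415
N(−d₁) = 0.708270,  N(−d₂) = 0.761873
Put price V = K·e^{−rT}·N(−d₂) − S·N(−d₁) = 32.906898 − 27.587105 = 5.319793
ρ = −K·T·e^{−rT}·N(−d₂) = -7.996376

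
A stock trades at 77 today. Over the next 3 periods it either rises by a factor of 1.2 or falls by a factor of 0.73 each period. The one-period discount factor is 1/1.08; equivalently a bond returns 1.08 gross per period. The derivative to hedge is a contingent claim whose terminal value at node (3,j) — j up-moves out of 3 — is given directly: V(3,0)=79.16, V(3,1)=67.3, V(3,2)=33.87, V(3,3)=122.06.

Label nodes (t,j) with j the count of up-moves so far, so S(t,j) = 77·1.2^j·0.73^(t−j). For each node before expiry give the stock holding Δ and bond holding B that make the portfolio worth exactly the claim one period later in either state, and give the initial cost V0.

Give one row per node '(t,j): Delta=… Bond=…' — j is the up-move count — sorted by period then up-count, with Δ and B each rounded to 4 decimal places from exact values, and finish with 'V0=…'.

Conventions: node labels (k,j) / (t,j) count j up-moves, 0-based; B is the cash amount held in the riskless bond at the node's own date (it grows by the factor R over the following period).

(0,0): Delta=0.8391 Bond=-4.3503
(1,0): Delta=-0.9786 Bond=97.4773
(1,1): Delta=1.2182 Bond=-39.7300
(2,0): Delta=-0.6150 Bond=90.3526
(2,1): Delta=-1.0545 Bond=110.3918
(2,2): Delta=1.6923 Bond=-95.4685
V0=60.2610

Arbitrage-free pricing uses the up-move probability p* = (R−d)/(u−d) = 0.7447, discounting each step at R = 1.08.
Terminal payoffs: V(3,0)=79.1600, V(3,1)=67.3000, V(3,2)=33.8700, V(3,3)=122.0600
  t=2,j=0: stock 41.0333 → up 49.2400 (V=67.3000), down 29.9543 (V=79.1600). Price 65.1186; hedge Δ=-0.6150, bond B=90.3526.
  t=2,j=1: stock 67.4520 → up 80.9424 (V=33.8700), down 49.2400 (V=67.3000). Price 39.2642; hedge Δ=-1.0545, bond B=110.3918.
  t=2,j=2: stock 110.8800 → up 133.0560 (V=122.0600), down 80.9424 (V=33.8700). Price 92.1698; hedge Δ=1.6923, bond B=-95.4685.
  t=1,j=0: stock 56.2100 → up 67.4520 (V=39.2642), down 41.0333 (V=65.1186). Price 42.4679; hedge Δ=-0.9786, bond B=97.4773.
  t=1,j=1: stock 92.4000 → up 110.8800 (V=92.1698), down 67.4520 (V=39.2642). Price 72.8352; hedge Δ=1.2182, bond B=-39.7300.
  t=0,j=0: stock 77.0000 → up 92.4000 (V=72.8352), down 56.2100 (V=42.4679). Price 60.2610; hedge Δ=0.8391, bond B=-4.3503.
Verification: the root portfolio costs Δ(0,0)·S0 + B(0,0) = 60.2610, matching V0.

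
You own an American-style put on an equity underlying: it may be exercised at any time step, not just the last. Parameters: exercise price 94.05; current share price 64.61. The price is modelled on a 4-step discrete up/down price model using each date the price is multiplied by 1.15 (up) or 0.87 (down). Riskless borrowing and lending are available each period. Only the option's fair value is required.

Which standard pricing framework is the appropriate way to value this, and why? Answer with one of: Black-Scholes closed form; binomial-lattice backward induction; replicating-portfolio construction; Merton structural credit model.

framework: binomial-lattice backward induction

Key observation: the defining feature is the embedded early-exercise option across 4 discrete dates on the spot-64.61 tree; pricing the strike-94.05 put means working backward with an exercise test at every node.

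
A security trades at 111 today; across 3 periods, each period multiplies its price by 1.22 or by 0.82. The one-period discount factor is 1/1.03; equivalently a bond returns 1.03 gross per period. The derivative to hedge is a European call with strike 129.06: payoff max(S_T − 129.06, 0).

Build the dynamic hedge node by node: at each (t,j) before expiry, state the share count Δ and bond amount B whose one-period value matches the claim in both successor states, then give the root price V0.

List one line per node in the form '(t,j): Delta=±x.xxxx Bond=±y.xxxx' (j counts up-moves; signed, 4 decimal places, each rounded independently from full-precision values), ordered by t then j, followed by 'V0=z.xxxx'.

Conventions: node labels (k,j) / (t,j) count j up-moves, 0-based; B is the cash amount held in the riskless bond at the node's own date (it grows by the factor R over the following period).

(0,0): Delta=0.4546 Bond=-38.5551
(1,0): Delta=0.0898 Bond=-6.5070
(1,1): Delta=0.6765 Bond=-69.7543
(2,0): Delta=0.0000 Bond=0.0000
(2,1): Delta=0.1444 Bond=-12.7661
(2,2): Delta=1.0000 Bond=-125.3010
V0=11.9061

Risk-neutral probability p* = (R−d)/(u−d) = (1.03−0.82)/(1.22−0.82) = 0.5250.
Payoffs at expiry: V(3,0)=0.0000, V(3,1)=0.0000, V(3,2)=6.4142, V(3,3)=72.4991
  t=2,j=0: stock 74.6364 → up 91.0564 (V=0.0000), down 61.2018 (V=0.0000). Price 0.0000; hedge Δ=0.0000, bond B=0.0000.
  t=2,j=1: stock 111.0444 → up 135.4742 (V=6.4142), down 91.0564 (V=0.0000). Price 3.2694; hedge Δ=0.1444, bond B=-12.7661.
  t=2,j=2: stock 165.2124 → up 201.5591 (V=72.4991), down 135.4742 (V=6.4142). Price 39.9114; hedge Δ=1.0000, bond B=-125.3010.
  t=1,j=0: stock 91.0200 → up 111.0444 (V=3.2694), down 74.6364 (V=0.0000). Price 1.6664; hedge Δ=0.0898, bond B=-6.5070.
  t=1,j=1: stock 135.4200 → up 165.2124 (V=39.9114), down 111.0444 (V=3.2694). Price 21.8509; hedge Δ=0.6765, bond B=-69.7543.
  t=0,j=0: stock 111.0000 → up 135.4200 (V=21.8509), down 91.0200 (V=1.6664). Price 11.9061; hedge Δ=0.4546, bond B=-38.5551.
As a check, the time-0 holding Δ(0,0)·S0 + B(0,0) comes to 11.9061 — exactly V0.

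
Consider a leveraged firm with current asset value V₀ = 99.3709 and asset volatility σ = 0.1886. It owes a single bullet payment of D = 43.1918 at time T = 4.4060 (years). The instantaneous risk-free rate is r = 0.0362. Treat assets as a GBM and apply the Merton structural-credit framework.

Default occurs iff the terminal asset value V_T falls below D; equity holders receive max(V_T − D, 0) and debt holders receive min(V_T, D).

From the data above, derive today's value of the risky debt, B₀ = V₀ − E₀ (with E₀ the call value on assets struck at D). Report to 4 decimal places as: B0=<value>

B0=36.7780

With assets at 99.3709 and a single debt payment of 43.1918 at 4.4060 years:
d₁ = [ln(V₀/D) + (r + σ²/2)T] / (σ√T)
   = [ln(99.3709/43.1918) + (0.0362 + 0.5·0.1886²)·4.4060] / (0.1886·√4.4060)
   = [0.833209 + 0.237858] / 0.395880 = 2.705531
d₂ = d₁ − σ√T = 2.705531 − 0.395880 = 2.309651
N(d₁) = 0.996590,  N(d₂) = 0.989546,  e^(−rT) = 0.852572
E₀ = V₀·N(d₁) − D·e^(−rT)·N(d₂)
   = 99.3709·0.996590 − 43.1918·0.852572·0.989546 = 62.592884
B₀ = V₀ − E₀ = 99.3709 − 62.592884 = 36.778016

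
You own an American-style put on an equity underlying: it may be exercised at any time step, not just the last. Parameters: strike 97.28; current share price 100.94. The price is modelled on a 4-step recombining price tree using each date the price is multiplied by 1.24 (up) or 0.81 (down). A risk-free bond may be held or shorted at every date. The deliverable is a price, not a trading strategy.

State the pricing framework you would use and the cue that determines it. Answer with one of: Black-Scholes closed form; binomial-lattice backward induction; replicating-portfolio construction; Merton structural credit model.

framework: binomial-lattice backward induction

Key observation: the defining feature is the embedded early-exercise option across 4 discrete dates on the spot-100.94 tree; pricing the strike-97.28 put means working backward with an exercise test at every node.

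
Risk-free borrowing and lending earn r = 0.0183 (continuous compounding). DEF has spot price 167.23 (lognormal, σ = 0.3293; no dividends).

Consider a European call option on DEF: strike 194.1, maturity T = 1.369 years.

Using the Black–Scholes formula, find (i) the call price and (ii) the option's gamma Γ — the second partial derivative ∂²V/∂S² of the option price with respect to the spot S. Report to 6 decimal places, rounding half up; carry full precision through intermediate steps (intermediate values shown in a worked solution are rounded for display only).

price = 17.576389
Γ = 0.006140

σ√T = 0.3293·√1.369 = 0.385295
d₁ = (ln(S/K) + (r+σ²/2)T) / (σ√T) = (ln(167.23/194.1) + (0.0183+0.3293²/2)·1.369) / 0.385295 = (-0.149003 + 0.099279) / 0.385295 = -0.129056
d₂ = d₁ − σ√T = -0.129056 − 0.385295 = -0.514351
e^{−rT} = 0.975259
N(d₁) = 0.448657,  N(d₂) = 0.303503
Call price V = S·N(d₁) − K·e^{−rT}·N(d₂) = 75.028873 − 57.452485 = 17.576389
φ(d₁) = (1/√(2π))·e^{−d₁²/2} = 0.395634
Γ = φ(d₁) / (S·σ·√T) = 0.006140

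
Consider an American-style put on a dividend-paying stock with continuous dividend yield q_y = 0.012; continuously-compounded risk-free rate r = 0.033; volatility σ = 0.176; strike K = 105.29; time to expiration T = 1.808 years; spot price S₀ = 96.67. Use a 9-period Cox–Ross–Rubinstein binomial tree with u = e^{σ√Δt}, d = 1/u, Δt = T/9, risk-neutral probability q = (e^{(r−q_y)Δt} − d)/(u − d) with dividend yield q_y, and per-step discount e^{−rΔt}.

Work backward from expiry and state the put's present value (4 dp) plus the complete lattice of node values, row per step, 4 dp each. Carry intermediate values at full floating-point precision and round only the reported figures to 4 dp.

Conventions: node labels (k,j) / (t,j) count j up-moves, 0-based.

Δt=0.20089, u=1.08208, d=0.92415, q=0.50706, disc=e^(-rΔt)=0.99339
k=9 terminal: V=max(K-S,0) → 57.7608 49.6383 40.1277 28.9917 15.9527 0.6854 0.0000 0.0000 0.0000 0.0000
k=8: j=0 S=51.4304 intr=53.8596 cont=53.2878 V=53.8596[EX]; j=1 S=60.2196 intr=45.0704 cont=44.5197 V=45.0704[EX]; j=2 S=70.5108 intr=34.7792 cont=34.2533 V=34.7792[EX]; j=3 S=82.5608 intr=22.7292 cont=22.2323 V=22.7292[EX]; j=4 S=96.6700 intr=8.6200 cont=8.1571 V=8.6200[EX]; j=5 S=113.1904 intr=0.0000 cont=0.3356 V=0.3356[hold]; j=6 S=132.5342 intr=0.0000 cont=0.0000 V=0.0000[hold]; j=7 S=155.1836 intr=0.0000 cont=0.0000 V=0.0000[hold]; j=8 S=181.7037 intr=0.0000 cont=0.0000 V=0.0000[hold]
k=7: j=0 S=55.6517 intr=49.6383 cont=49.0766 V=49.6383[EX]; j=1 S=65.1623 intr=40.1277 cont=39.5889 V=40.1277[EX]; j=2 S=76.2983 intr=28.9917 cont=28.4797 V=28.9917[EX]; j=3 S=89.3373 intr=15.9527 cont=15.4721 V=15.9527[EX]; j=4 S=104.6046 intr=0.6854 cont=4.3902 V=4.3902[hold]; j=5 S=122.4810 intr=0.0000 cont=0.1644 V=0.1644[hold]; j=6 S=143.4124 intr=0.0000 cont=0.0000 V=0.0000[hold]; j=7 S=167.9209 intr=0.0000 cont=0.0000 V=0.0000[hold]
k=6: j=0 S=60.2196 intr=45.0704 cont=44.5197 V=45.0704[EX]; j=1 S=70.5108 intr=34.7792 cont=34.2533 V=34.7792[EX]; j=2 S=82.5608 intr=22.7292 cont=22.2323 V=22.7292[EX]; j=3 S=96.6700 intr=8.6200 cont=10.0232 V=10.0232[hold]; j=4 S=113.1904 intr=0.0000 cont=2.2326 V=2.2326[hold]; j=5 S=132.5342 intr=0.0000 cont=0.0805 V=0.0805[hold]; j=6 S=155.1836 intr=0.0000 cont=0.0000 V=0.0000[hold]
k=5: j=0 S=65.1623 intr=40.1277 cont=39.5889 V=40.1277[EX]; j=1 S=76.2983 intr=28.9917 cont=28.4797 V=28.9917[EX]; j=2 S=89.3373 intr=15.9527 cont=16.1789 V=16.1789[hold]; j=3 S=104.6046 intr=0.6854 cont=6.0328 V=6.0328[hold]; j=4 S=122.4810 intr=0.0000 cont=1.1338 V=1.1338[hold]; j=5 S=143.4124 intr=0.0000 cont=0.0394 V=0.0394[hold]
k=4: j=0 S=70.5108 intr=34.7792 cont=34.2533 V=34.7792[EX]; j=1 S=82.5608 intr=22.7292 cont=22.3463 V=22.7292[EX]; j=2 S=96.6700 intr=8.6200 cont=10.9613 V=10.9613[hold]; j=3 S=113.1904 intr=0.0000 cont=3.5253 V=3.5253[hold]; j=4 S=132.5342 intr=0.0000 cont=0.5751 V=0.5751[hold]
k=3: j=0 S=76.2983 intr=28.9917 cont=28.4797 V=28.9917[EX]; j=1 S=89.3373 intr=15.9527 cont=16.6515 V=16.6515[hold]; j=2 S=104.6046 intr=0.6854 cont=7.1433 V=7.1433[hold]; j=3 S=122.4810 intr=0.0000 cont=2.0159 V=2.0159[hold]
k=2: j=0 S=82.5608 intr=22.7292 cont=22.5843 V=22.7292[EX]; j=1 S=96.6700 intr=8.6200 cont=11.7521 V=11.7521[hold]; j=2 S=113.1904 intr=0.0000 cont=4.5134 V=4.5134[hold]
k=1: j=0 S=89.3373 intr=15.9527 cont=17.0498 V=17.0498[hold]; j=1 S=104.6046 intr=0.6854 cont=8.0283 V=8.0283[hold]
k=0: j=0 S=96.6700 intr=8.6200 cont=12.3929 V=12.3929[hold]

price = 12.3929
tree:
12.3929
17.0498 8.0283
22.7292 11.7521 4.5134
28.9917 16.6515 7.1433 2.0159
34.7792 22.7292 10.9613 3.5253 0.5751
40.1277 28.9917 16.1789 6.0328 1.1338 0.0394
45.0704 34.7792 22.7292 10.0232 2.2326 0.0805 0.0000
49.6383 40.1277 28.9917 15.9527 4.3902 0.1644 0.0000 0.0000
53.8596 45.0704 34.7792 22.7292 8.6200 0.3356 0.0000 0.0000 0.0000
57.7608 49.6383 40.1277 28.9917 15.9527 0.6854 0.0000 0.0000 0.0000 0.0000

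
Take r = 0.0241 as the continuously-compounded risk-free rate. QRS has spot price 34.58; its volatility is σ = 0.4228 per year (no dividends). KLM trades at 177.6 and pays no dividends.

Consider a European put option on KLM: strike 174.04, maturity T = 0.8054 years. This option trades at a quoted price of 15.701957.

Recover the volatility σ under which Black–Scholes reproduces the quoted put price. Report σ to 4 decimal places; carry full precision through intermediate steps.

At σ = 0.3050 the Black–Scholes value reproduces the quote:
σ√T = 0.305·√0.8054 = 0.273719
d₁ = (ln(S/K) + (r+σ²/2)T) / (σ√T) = (ln(177.6/174.04) + (0.0241+0.305²/2)·0.8054) / 0.273719 = (0.020249 + 0.056871) / 0.273719 = 0.281748
d₂ = d₁ − σ√T = 0.281748 − 0.273719 = 0.008029
e^{−rT} = 0.980777
N(−d₁) = 0.389068,  N(−d₂) = 0.496797
V = K·e^{−rT}·N(−d₂) − S·N(−d₁) = 84.800482 − 69.098525 = 15.701957 (the quoted price), and the Black–Scholes price is strictly increasing in σ, so σ is unique

sigma = 0.3050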